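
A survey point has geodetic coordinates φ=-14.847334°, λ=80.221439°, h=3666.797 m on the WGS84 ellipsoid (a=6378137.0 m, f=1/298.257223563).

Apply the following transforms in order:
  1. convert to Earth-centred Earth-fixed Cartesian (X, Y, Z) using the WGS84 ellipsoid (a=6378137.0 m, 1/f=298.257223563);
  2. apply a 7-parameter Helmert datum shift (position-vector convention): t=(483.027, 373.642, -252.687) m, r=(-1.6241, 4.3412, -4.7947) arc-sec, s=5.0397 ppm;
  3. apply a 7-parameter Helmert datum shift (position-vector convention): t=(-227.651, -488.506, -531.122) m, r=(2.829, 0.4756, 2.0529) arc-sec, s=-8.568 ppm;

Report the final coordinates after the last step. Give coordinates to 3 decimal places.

start: φ=-14.847334°, λ=80.221439°, h=3666.797 m
→ ECEF (a=6378137.000, f=1/298.257223563): X=1047931.7488, Y=6080441.7870, Z=-1624717.3370
→ Helmert 7p (PV): X=1048527.2047, Y=6080808.9200, Z=-1625048.1445
→ Helmert 7p (PV): X=1048226.3028, Y=6080301.0373, Z=-1625484.3609

X=1048226.303 m, Y=6080301.037 m, Z=-1625484.361 m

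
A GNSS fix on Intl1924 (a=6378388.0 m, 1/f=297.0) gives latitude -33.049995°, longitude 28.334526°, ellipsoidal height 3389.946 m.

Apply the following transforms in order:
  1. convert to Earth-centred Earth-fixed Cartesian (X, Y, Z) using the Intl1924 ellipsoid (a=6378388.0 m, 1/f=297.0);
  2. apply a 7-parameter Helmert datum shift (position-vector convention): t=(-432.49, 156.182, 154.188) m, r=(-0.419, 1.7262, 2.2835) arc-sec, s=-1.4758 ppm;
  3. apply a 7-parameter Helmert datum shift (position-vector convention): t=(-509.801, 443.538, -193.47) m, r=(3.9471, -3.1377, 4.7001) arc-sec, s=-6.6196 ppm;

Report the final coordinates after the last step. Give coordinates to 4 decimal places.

X=4711966.8409 m, Y=2542156.7281 m, Z=-3460444.0008 m

start: φ=-33.049995°, λ=28.334526°, h=3389.946 m
→ ECEF (a=6378388.000, f=1/297.0): X=4713009.6516, Y=2541358.8359, Z=-3460508.4488
→ Helmert 7p (PV): X=4712513.1110, Y=2541556.4142, Z=-3460393.7586
→ Helmert 7p (PV): X=4711966.8409, Y=2542156.7281, Z=-3460444.0008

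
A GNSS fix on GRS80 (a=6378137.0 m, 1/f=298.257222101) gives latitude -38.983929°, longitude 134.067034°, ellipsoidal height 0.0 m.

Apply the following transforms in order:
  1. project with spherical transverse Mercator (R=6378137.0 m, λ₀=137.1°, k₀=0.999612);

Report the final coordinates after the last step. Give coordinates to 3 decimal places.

E=-262369.675 m, N=-4342358.264 m

start: φ=-38.983929°, λ=134.067034°, h=0.000 m
→ tm (R=6378137.0, λ₀=137.1°): E=-262369.6753, N=-4342358.2637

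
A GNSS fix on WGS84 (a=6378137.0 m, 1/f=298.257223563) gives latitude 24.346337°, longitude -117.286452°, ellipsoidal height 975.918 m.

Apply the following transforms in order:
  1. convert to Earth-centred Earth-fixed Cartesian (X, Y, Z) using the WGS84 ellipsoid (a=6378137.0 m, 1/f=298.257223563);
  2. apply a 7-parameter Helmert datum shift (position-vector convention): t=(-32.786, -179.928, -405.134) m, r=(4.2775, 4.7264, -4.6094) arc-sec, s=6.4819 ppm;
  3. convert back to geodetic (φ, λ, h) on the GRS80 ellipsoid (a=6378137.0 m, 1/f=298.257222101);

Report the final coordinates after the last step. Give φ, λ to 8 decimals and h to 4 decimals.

start: φ=24.346337°, λ=-117.286452°, h=975.918 m
→ ECEF (a=6378137.000, f=1/298.257223563): X=-2665883.8871, Y=-5168053.4038, Z=2613682.4709
→ Helmert 7p (PV): X=-2665989.5534, Y=-5168261.4583, Z=2613248.1903
→ geod (Bowring, a=6378137.000): φ=24.34189709°, λ=-117.28643750°, h=1009.4980 m

φ=24.34189709°, λ=-117.28643750°, h=1009.4980 m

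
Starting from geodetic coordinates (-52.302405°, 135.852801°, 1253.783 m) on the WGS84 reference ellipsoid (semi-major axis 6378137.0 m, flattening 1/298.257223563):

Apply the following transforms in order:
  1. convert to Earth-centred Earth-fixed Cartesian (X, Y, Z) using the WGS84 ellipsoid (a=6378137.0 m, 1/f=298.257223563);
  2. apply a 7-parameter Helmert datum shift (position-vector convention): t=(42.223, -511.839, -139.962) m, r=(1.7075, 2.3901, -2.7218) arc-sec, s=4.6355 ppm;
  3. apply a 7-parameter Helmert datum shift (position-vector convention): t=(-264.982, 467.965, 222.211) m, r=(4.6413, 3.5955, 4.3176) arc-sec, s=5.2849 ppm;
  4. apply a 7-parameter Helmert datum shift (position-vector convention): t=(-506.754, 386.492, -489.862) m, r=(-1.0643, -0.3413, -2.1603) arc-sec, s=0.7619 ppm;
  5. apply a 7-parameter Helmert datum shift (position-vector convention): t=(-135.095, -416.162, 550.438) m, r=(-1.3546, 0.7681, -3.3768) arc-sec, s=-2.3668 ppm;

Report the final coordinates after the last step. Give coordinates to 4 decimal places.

start: φ=-52.302405°, λ=135.852801°, h=1253.783 m
→ ECEF (a=6378137.000, f=1/298.257223563): X=-2805026.5203, Y=2722744.0819, Z=-5024441.5208
→ Helmert 7p (PV): X=-2805019.5926, Y=2722323.4720, Z=-5024549.7306
→ Helmert 7p (PV): X=-2805443.9694, Y=2722860.1697, Z=-5024243.9208
→ Helmert 7p (PV): X=-2805916.0297, Y=2723252.1944, Z=-5024756.3025
→ Helmert 7p (PV): X=-2806018.6123, Y=2722842.5241, Z=-5024201.4074

X=-2806018.6123 m, Y=2722842.5241 m, Z=-5024201.4074 m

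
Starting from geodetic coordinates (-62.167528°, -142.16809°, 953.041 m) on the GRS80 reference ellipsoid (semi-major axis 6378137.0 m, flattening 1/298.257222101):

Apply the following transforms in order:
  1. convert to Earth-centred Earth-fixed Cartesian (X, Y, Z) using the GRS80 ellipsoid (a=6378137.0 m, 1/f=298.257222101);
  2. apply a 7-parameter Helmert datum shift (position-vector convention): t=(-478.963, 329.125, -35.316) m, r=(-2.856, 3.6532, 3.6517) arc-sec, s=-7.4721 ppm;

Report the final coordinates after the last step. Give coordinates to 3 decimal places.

X=-2359026.502 m, Y=-1831320.135 m, Z=-5618025.373 m

start: φ=-62.167528°, λ=-142.168090°, h=953.041 m
→ ECEF (a=6378137.000, f=1/298.257222101): X=-2358498.0849, Y=-1831543.4023, Z=-5618099.1677
→ Helmert 7p (PV): X=-2359026.5022, Y=-1831320.1355, Z=-5618025.3733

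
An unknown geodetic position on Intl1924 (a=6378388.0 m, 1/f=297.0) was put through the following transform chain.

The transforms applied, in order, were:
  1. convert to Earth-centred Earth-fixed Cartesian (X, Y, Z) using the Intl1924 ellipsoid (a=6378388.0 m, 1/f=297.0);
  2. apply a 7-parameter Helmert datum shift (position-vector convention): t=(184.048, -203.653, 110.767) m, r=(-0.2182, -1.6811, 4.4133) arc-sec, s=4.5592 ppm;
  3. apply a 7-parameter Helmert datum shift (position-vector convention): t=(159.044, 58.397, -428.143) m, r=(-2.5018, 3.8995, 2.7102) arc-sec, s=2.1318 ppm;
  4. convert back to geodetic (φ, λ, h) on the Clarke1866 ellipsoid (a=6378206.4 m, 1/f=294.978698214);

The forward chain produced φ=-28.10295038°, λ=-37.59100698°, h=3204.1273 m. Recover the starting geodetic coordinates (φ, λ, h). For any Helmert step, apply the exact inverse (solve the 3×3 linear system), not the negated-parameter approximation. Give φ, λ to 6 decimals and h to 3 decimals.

φ=-28.100834°, λ=-37.593427°, h=2479.951 m

start: φ=-28.102950°, λ=-37.591007°, h=3204.127 m
→ ECEF (a=6378206.400, f=1/294.978698214): X=4463735.7694, Y=-3436423.3169, Z=-2987917.1379
→ Helmert⁻¹: X=4463578.5349, Y=-3436496.8020, Z=-2987439.9224
→ Helmert⁻¹: X=4463276.2626, Y=-3436369.8194, Z=-2987577.0804
→ geod (Bowring, a=6378388.000): φ=-28.10083400°, λ=-37.59342700°, h=2479.9510 m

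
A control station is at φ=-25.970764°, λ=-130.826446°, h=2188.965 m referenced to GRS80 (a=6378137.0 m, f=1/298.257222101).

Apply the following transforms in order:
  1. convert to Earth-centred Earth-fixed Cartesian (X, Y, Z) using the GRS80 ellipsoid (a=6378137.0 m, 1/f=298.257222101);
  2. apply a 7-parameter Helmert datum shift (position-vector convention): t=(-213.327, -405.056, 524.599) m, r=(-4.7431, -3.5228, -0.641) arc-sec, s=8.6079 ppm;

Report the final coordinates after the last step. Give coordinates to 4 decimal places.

start: φ=-25.970764°, λ=-130.826446°, h=2188.965 m
→ ECEF (a=6378137.000, f=1/298.257222101): X=-3752449.5789, Y=-4343200.2053, Z=-2777108.9732
→ Helmert 7p (PV): X=-3752661.2732, Y=-4343694.8465, Z=-2776572.4944

X=-3752661.2732 m, Y=-4343694.8465 m, Z=-2776572.4944 m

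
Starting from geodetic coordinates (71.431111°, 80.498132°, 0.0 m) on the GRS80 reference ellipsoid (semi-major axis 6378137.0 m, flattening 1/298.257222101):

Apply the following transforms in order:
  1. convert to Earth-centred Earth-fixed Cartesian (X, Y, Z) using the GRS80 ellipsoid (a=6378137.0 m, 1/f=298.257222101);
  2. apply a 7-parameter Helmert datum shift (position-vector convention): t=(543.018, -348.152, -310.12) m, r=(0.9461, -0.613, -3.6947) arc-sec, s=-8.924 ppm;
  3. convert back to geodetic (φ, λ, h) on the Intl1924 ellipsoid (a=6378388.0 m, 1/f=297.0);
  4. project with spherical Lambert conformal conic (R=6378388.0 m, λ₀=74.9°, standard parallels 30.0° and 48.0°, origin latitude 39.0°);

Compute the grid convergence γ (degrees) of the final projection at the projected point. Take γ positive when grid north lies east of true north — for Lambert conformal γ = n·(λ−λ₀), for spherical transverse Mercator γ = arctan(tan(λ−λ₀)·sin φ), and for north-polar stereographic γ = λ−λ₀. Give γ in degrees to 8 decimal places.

3.52675183

start: φ=71.431111°, λ=80.498132°, h=0.000 m
→ ECEF (a=6378137.000, f=1/298.257222101): X=336303.8276, Y=2009270.0056, Z=6023771.0135
→ Helmert 7p (PV): X=336861.9331, Y=2008870.2692, Z=6023417.3529
→ geod (Bowring, a=6378388.000): φ=71.43316337°, λ=80.48079246°, h=-600.3496 m
→ into lcc (λ₀=74.9°): φ=71.43316337°, λ−λ₀=5.58079246°
convergence γ = 3.52675183°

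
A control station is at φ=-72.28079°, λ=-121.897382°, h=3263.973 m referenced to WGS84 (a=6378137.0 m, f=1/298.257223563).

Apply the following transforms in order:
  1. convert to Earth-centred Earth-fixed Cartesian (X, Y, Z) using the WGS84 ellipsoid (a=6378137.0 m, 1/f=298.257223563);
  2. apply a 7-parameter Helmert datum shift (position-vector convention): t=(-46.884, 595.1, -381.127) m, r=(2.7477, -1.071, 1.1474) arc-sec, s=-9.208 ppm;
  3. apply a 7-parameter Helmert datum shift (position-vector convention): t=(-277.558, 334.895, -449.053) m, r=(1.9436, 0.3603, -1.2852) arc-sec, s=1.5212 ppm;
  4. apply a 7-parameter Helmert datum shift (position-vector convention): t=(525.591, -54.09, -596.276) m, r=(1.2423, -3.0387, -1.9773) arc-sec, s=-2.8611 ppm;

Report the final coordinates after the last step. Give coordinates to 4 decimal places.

start: φ=-72.280790°, λ=-121.897382°, h=3263.973 m
→ ECEF (a=6378137.000, f=1/298.257223563): X=-1029384.5088, Y=-1653943.8209, Z=-6056404.6968
→ Helmert 7p (PV): X=-1029381.2671, Y=-1653258.5395, Z=-6056757.4337
→ Helmert 7p (PV): X=-1029681.2720, Y=-1652862.6736, Z=-6057229.4805
→ Helmert 7p (PV): X=-1029079.3446, Y=-1652865.6823, Z=-6057833.5504

X=-1029079.3446 m, Y=-1652865.6823 m, Z=-6057833.5504 m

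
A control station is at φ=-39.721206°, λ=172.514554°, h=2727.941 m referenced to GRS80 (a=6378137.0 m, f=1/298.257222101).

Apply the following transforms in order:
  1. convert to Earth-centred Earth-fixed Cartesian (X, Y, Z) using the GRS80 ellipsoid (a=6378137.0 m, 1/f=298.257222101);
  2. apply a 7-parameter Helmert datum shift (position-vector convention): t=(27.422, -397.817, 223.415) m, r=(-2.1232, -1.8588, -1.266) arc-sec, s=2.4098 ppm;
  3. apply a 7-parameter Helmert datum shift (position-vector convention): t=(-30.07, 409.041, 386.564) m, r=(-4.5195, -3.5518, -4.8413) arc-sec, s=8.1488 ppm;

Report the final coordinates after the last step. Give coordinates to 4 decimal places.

X=-4872691.6545 m, Y=640283.8781 m, Z=-4055548.8899 m

start: φ=-39.721206°, λ=172.514554°, h=2727.941 m
→ ECEF (a=6378137.000, f=1/298.257222101): X=-4872762.8965, Y=640252.2384, Z=-4055967.6157
→ Helmert 7p (PV): X=-4872706.7358, Y=639844.1216, Z=-4055804.4774
→ Helmert 7p (PV): X=-4872691.6545, Y=640283.8781, Z=-4055548.8899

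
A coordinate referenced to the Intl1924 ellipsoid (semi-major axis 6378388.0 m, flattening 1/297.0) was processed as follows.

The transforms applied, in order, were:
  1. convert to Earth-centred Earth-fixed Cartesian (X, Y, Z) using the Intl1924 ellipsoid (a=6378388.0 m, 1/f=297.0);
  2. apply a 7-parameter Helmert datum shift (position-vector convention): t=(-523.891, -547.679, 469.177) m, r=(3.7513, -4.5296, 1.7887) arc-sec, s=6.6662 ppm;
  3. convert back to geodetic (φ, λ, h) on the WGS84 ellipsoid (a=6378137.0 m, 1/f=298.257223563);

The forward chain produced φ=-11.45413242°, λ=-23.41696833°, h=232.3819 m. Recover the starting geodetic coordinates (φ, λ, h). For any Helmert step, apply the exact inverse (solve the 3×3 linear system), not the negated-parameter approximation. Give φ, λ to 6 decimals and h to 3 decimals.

φ=-11.458883°, λ=-23.411245°, h=293.634 m

start: φ=-11.454132°, λ=-23.416968°, h=232.382 m
→ ECEF (a=6378137.000, f=1/298.257223563): X=5737215.9275, Y=-2484732.5615, Z=-1258325.3395
→ Helmert⁻¹: X=5737652.3820, Y=-2484240.9735, Z=-1258866.9443
→ geod (Bowring, a=6378388.000): φ=-11.45888300°, λ=-23.41124500°, h=293.6340 m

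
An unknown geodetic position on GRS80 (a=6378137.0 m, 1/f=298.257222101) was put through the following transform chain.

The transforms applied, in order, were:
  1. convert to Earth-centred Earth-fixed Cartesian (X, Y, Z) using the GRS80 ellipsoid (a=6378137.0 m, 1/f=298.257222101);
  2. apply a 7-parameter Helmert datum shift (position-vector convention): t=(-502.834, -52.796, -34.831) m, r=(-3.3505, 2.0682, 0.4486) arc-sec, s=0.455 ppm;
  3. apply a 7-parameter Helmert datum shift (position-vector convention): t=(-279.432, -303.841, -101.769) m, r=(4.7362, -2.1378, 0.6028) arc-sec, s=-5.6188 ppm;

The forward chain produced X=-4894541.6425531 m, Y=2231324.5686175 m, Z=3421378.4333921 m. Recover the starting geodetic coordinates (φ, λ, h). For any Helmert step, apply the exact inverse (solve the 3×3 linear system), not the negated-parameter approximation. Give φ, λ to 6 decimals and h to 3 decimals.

φ=32.636205°, λ=155.485264°, h=2719.586 m

start: X=-4894541.6426, Y=2231324.5686, Z=3421378.4334 m
→ Helmert⁻¹: X=-4894247.7268, Y=2231733.8156, Z=3421498.9083
→ Helmert⁻¹: X=-4893772.1197, Y=2231740.6614, Z=3421519.3647
→ geod (Bowring, a=6378137.000): φ=32.63620500°, λ=155.48526400°, h=2719.5860 m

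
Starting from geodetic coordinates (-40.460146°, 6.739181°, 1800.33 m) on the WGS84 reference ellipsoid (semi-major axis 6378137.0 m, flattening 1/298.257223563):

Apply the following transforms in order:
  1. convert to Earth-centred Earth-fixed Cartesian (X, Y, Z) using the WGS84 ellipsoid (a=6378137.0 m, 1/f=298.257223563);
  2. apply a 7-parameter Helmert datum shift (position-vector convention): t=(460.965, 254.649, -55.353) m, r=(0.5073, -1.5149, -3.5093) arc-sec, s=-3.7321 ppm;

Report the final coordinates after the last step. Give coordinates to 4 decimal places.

X=4827973.8026 m, Y=570627.4066 m, Z=-4118165.0748 m

start: φ=-40.460146°, λ=6.739181°, h=1800.330 m
→ ECEF (a=6378137.000, f=1/298.257223563): X=4827490.9035, Y=570446.8906, Z=-4118161.9493
→ Helmert 7p (PV): X=4827973.8026, Y=570627.4066, Z=-4118165.0748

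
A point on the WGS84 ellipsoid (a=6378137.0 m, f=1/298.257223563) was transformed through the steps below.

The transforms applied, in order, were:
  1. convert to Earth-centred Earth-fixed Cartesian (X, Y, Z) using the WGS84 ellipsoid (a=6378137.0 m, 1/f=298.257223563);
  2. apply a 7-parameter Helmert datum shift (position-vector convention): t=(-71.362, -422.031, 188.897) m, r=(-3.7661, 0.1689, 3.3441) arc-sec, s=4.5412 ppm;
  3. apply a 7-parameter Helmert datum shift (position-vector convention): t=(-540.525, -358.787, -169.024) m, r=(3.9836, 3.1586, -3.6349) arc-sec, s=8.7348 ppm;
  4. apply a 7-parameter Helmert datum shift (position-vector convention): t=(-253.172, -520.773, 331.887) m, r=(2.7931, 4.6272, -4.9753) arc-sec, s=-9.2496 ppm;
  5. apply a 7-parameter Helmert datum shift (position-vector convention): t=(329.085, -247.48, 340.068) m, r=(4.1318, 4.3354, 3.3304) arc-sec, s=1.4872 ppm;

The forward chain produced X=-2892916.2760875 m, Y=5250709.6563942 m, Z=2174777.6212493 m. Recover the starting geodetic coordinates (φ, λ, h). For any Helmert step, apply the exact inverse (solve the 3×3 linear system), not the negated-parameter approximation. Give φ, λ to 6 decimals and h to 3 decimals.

φ=20.050287°, λ=118.842529°, h=2311.178 m

start: X=-2892916.2761, Y=5250709.6564, Z=2174777.6212 m
→ Helmert⁻¹: X=-2893201.9738, Y=5251039.5954, Z=2174268.3220
→ Helmert⁻¹: X=-2893150.9994, Y=5251568.5946, Z=2173820.5271
→ Helmert⁻¹: X=-2892711.0478, Y=5251872.5139, Z=2173824.8352
→ Helmert⁻¹: X=-2892543.1764, Y=5252277.9001, Z=2173719.5979
→ geod (Bowring, a=6378137.000): φ=20.05028700°, λ=118.84252900°, h=2311.1780 m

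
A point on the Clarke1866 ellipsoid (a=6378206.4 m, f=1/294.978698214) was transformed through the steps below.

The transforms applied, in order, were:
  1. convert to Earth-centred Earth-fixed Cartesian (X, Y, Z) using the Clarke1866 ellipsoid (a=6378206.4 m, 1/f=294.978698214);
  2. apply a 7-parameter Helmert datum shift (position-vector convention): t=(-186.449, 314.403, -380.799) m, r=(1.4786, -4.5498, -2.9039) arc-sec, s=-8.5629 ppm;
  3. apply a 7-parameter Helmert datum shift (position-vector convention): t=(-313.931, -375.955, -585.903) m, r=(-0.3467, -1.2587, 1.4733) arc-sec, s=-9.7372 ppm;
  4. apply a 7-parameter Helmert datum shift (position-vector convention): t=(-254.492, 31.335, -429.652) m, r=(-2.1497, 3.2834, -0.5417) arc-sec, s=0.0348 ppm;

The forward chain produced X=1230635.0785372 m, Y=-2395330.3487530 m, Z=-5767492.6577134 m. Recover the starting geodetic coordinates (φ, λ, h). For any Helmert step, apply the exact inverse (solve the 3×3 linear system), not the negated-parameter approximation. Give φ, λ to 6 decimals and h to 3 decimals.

start: X=1230635.0785, Y=-2395330.3488, Z=-5767492.6577 m
→ Helmert⁻¹: X=1230987.6207, Y=-2395298.2629, Z=-5767068.1736
→ Helmert⁻¹: X=1231261.2452, Y=-2394944.7299, Z=-5766549.9597
→ Helmert⁻¹: X=1231364.7696, Y=-2395303.6426, Z=-5766228.5271
→ geod (Bowring, a=6378206.400): φ=-65.11256400°, λ=-62.79345500°, h=3766.8960 m

φ=-65.112564°, λ=-62.793455°, h=3766.896 m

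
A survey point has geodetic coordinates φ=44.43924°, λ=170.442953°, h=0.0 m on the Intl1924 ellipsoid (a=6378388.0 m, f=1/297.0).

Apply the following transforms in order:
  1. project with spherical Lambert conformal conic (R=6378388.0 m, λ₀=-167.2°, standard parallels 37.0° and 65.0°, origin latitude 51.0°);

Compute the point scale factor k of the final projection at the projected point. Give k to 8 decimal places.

0.97752587

start: φ=44.439240°, λ=170.442953°, h=0.000 m
→ into lcc (λ₀=-167.2°): φ=44.43924000°, λ−λ₀=-22.35704700°
scale k = 0.97752587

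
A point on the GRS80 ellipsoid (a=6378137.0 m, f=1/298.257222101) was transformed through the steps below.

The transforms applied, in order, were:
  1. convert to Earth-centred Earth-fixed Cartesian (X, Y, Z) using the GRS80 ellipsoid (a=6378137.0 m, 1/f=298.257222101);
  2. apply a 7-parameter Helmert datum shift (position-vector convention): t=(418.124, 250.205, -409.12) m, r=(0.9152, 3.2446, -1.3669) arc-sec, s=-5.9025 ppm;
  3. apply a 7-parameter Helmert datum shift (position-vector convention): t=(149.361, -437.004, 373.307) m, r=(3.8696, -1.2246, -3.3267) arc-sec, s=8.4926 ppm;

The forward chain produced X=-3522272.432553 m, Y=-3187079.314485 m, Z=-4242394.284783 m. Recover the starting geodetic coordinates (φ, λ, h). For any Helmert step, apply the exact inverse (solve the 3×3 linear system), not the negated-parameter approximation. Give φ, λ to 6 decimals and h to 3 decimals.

φ=-41.957081°, λ=-137.863810°, h=371.068 m

start: X=-3522272.4326, Y=-3187079.3145, Z=-4242394.2848 m
→ Helmert⁻¹: X=-3522365.6711, Y=-3186751.6512, Z=-4242650.8630
→ Helmert⁻¹: X=-3522716.7355, Y=-3187062.8355, Z=-4242308.0552
→ geod (Bowring, a=6378137.000): φ=-41.95708100°, λ=-137.86381000°, h=371.0680 m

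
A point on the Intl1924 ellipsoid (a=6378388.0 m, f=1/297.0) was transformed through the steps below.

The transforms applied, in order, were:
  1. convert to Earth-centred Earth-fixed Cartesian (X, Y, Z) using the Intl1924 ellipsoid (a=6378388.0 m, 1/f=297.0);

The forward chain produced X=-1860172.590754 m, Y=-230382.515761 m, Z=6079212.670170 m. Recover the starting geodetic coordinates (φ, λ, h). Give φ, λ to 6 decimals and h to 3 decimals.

start: X=-1860172.5908, Y=-230382.5158, Z=6079212.6702 m
→ geod (Bowring, a=6378388.000): φ=72.97252900°, λ=-172.93986500°, h=2847.2070 m

φ=72.972529°, λ=-172.939865°, h=2847.207 m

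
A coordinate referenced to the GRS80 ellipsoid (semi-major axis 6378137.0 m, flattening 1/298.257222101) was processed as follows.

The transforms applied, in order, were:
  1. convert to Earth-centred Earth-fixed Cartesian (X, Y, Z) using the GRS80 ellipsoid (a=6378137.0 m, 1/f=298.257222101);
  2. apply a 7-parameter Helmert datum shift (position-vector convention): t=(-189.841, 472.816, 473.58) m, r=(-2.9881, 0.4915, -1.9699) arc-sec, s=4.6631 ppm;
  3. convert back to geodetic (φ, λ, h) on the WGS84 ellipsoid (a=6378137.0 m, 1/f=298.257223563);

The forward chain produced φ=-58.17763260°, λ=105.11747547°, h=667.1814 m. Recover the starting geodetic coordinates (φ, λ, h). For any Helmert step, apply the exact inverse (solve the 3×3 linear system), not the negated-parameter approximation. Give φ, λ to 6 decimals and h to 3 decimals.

φ=-58.182971°, λ=105.116446°, h=772.894 m

start: φ=-58.177633°, λ=105.117475°, h=667.181 m
→ ECEF (a=6378137.000, f=1/298.257223563): X=-879315.2114, Y=3254939.4848, Z=-5396762.8228
→ Helmert⁻¹: X=-879139.4921, Y=3254521.2841, Z=-5397166.1826
→ geod (Bowring, a=6378137.000): φ=-58.18297100°, λ=105.11644600°, h=772.8940 m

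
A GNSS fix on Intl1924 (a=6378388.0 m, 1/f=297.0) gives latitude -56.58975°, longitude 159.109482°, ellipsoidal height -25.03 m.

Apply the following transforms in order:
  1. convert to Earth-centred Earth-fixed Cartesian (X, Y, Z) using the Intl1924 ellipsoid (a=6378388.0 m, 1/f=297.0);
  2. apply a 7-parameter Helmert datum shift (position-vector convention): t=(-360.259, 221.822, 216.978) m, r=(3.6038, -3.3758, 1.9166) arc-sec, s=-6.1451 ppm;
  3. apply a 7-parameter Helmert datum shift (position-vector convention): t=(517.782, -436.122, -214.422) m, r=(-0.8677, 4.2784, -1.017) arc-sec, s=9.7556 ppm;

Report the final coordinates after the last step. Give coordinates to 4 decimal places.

X=-3288839.6332 m, Y=1255152.9863 m, Z=-5300956.6835 m

start: φ=-56.589750°, λ=159.109482°, h=-25.030 m
→ ECEF (a=6378388.000, f=1/297.0): X=-3288956.6117, Y=1255306.7767, Z=-5300971.1515
→ Helmert 7p (PV): X=-3289221.5669, Y=1255582.9406, Z=-5300753.4941
→ Helmert 7p (PV): X=-3288839.6332, Y=1255152.9863, Z=-5300956.6835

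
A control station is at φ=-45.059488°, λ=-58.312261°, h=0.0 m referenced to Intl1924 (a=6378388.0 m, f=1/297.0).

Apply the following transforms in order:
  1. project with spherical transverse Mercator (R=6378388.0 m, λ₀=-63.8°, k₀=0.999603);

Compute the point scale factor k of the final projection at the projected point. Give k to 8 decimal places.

1.00189159

start: φ=-45.059488°, λ=-58.312261°, h=0.000 m
→ into tm (λ₀=-63.8°): φ=-45.05948800°, λ−λ₀=5.48773900°
scale k = 1.00189159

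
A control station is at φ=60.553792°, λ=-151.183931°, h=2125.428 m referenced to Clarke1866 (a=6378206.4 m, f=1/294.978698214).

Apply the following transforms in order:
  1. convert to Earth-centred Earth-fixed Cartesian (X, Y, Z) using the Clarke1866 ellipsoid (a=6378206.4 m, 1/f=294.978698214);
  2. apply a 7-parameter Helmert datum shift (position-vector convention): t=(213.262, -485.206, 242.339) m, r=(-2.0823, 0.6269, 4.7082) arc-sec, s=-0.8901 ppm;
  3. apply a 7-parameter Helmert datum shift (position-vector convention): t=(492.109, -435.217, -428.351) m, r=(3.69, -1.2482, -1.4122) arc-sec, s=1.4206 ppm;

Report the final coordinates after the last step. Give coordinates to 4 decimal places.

start: φ=60.553792°, λ=-151.183931°, h=2125.428 m
→ ECEF (a=6378206.400, f=1/294.978698214): X=-2755287.0195, Y=-1515738.2969, Z=5532723.3256
→ Helmert 7p (PV): X=-2755019.8912, Y=-1516229.1915, Z=5532984.4158
→ Helmert 7p (PV): X=-2754575.5595, Y=-1516746.6833, Z=5532520.1283

X=-2754575.5595 m, Y=-1516746.6833 m, Z=5532520.1283 m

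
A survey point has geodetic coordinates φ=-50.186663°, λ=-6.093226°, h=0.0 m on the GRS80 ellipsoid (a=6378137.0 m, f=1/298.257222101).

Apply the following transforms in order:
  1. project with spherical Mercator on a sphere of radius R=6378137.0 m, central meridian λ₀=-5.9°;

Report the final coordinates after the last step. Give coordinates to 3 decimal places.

E=-21509.820 m, N=-6478665.561 m

start: φ=-50.186663°, λ=-6.093226°, h=0.000 m
→ merc (R=6378137.0, λ₀=-5.9°): E=-21509.8199, N=-6478665.5606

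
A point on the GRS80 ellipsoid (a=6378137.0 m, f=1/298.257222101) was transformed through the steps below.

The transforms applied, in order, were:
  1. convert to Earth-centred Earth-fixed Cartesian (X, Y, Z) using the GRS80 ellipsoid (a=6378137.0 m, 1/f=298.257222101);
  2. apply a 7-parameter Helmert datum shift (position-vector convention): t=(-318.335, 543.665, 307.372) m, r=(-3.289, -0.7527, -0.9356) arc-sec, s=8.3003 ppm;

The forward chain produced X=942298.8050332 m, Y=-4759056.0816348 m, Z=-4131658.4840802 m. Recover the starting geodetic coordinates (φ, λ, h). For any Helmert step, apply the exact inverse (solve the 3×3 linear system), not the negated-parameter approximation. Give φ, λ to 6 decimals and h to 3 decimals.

start: X=942298.8050, Y=-4759056.0816, Z=-4131658.4841 m
→ Helmert⁻¹: X=942615.8262, Y=-4759490.0782, Z=-4132010.8921
→ geod (Bowring, a=6378137.000): φ=-40.60837700°, λ=-78.79755100°, h=3851.8310 m

φ=-40.608377°, λ=-78.797551°, h=3851.831 m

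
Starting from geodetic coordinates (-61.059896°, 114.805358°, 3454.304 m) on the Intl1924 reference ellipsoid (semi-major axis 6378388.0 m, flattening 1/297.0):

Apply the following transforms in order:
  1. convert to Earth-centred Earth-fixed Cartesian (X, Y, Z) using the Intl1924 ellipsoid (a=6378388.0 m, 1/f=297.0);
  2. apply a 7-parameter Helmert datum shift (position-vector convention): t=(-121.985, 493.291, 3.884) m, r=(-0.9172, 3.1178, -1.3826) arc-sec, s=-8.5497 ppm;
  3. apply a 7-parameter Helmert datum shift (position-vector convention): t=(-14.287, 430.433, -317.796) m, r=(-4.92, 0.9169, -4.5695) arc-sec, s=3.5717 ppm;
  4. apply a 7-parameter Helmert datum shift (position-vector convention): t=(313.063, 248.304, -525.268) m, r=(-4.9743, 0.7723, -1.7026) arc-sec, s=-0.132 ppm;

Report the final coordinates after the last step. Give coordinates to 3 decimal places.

X=-1298777.866 m, Y=2811379.138 m, Z=-5562647.003 m

start: φ=-61.059896°, λ=114.805358°, h=3454.304 m
→ ECEF (a=6378388.000, f=1/297.0): X=-1298935.9932, Y=2810464.7881, Z=-5561719.1746
→ Helmert 7p (PV): X=-1299112.1018, Y=2810918.0261, Z=-5561660.6029
→ Helmert 7p (PV): X=-1299093.4798, Y=2811254.6170, Z=-5562059.5372
→ Helmert 7p (PV): X=-1298777.8656, Y=2811379.1381, Z=-5562647.0033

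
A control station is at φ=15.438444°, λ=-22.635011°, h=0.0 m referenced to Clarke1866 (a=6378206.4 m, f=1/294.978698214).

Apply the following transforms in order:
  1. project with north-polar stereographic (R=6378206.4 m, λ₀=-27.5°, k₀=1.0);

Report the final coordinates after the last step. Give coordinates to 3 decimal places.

E=823573.069 m, N=-9676035.058 m

start: φ=15.438444°, λ=-22.635011°, h=0.000 m
→ stereo (R=6378206.4, λ₀=-27.5°): E=823573.0694, N=-9676035.0583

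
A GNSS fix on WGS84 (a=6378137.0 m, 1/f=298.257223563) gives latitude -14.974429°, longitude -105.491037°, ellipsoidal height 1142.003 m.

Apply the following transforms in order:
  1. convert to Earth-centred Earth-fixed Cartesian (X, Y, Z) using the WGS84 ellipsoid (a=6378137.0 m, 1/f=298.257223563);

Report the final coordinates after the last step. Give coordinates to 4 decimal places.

X=-1646334.5518 m, Y=-5940098.8572 m, Z=-1637662.0713 m

start: φ=-14.974429°, λ=-105.491037°, h=1142.003 m
→ ECEF (a=6378137.000, f=1/298.257223563): X=-1646334.5518, Y=-5940098.8572, Z=-1637662.0713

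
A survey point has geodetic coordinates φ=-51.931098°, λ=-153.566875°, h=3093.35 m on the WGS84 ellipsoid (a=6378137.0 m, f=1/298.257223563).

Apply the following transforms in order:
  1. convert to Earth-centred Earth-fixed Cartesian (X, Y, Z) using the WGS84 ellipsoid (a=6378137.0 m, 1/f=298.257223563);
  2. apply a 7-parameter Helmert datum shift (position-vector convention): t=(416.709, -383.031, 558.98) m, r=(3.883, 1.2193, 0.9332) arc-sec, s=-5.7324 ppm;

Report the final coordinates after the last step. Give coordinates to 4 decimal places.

start: φ=-51.931098°, λ=-153.566875°, h=3093.350 m
→ ECEF (a=6378137.000, f=1/298.257223563): X=-3530693.3796, Y=-1755196.3771, Z=-5000515.0477
→ Helmert 7p (PV): X=-3530278.0499, Y=-1755491.1846, Z=-4999939.5737

X=-3530278.0499 m, Y=-1755491.1846 m, Z=-4999939.5737 m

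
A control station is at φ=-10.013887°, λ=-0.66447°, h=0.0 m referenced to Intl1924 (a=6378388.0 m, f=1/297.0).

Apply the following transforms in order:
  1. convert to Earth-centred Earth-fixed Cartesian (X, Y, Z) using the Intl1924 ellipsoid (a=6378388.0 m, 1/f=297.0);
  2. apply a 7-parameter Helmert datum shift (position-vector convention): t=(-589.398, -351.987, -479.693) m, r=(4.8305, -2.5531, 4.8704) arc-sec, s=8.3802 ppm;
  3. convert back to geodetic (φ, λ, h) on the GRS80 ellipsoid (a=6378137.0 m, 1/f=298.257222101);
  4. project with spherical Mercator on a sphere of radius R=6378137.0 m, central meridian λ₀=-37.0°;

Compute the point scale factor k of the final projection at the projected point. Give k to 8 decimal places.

start: φ=-10.013887°, λ=-0.664470°, h=0.000 m
→ ECEF (a=6378388.000, f=1/297.0): X=6281433.3756, Y=-72850.2378, Z=-1101773.6396
→ Helmert 7p (PV): X=6280911.9750, Y=-73028.7120, Z=-1102186.5209
→ geod (Bowring, a=6378137.000): φ=-10.01809747°, λ=-0.66615301°, h=-191.3239 m
→ into merc (λ₀=-37.0°): φ=-10.01809747°, λ−λ₀=36.33384699°
scale k = 1.01548322

1.01548322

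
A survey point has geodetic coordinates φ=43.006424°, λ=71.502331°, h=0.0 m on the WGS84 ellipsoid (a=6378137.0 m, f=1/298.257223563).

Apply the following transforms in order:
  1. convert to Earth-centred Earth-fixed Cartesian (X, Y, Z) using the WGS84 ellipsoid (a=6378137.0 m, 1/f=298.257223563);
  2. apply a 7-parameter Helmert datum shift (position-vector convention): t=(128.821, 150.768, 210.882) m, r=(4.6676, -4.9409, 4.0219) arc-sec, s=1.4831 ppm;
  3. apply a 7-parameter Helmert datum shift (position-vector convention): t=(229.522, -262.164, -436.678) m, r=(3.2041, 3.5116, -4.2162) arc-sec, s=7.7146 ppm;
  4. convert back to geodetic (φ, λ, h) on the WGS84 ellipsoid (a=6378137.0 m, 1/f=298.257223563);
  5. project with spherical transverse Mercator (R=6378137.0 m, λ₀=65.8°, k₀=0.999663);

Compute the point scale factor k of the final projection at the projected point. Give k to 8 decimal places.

1.00230768

start: φ=43.006424°, λ=71.502331°, h=0.000 m
→ ECEF (a=6378137.000, f=1/298.257223563): X=1482097.8613, Y=4430122.5494, Z=4328023.6699
→ Helmert 7p (PV): X=1482038.8242, Y=4430210.8471, Z=4328376.7234
→ Helmert 7p (PV): X=1482444.0269, Y=4429885.3291, Z=4328017.0246
→ geod (Bowring, a=6378137.000): φ=43.00708708°, λ=71.49738140°, h=-88.7173 m
→ into tm (λ₀=65.8°): φ=43.00708708°, λ−λ₀=5.69738140°
scale k = 1.00230768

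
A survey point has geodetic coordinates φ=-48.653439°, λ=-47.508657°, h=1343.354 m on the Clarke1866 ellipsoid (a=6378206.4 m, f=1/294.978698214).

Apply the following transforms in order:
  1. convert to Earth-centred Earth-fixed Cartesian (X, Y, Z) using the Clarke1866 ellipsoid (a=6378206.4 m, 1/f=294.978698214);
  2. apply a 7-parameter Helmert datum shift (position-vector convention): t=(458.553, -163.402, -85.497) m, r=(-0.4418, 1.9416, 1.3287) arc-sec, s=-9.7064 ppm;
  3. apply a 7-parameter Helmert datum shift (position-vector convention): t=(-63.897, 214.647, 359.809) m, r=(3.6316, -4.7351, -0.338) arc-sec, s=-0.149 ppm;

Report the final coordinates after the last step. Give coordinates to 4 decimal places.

start: φ=-48.653439°, λ=-47.508657°, h=1343.354 m
→ ECEF (a=6378206.400, f=1/294.978698214): X=2852186.7584, Y=-3113559.9945, Z=-4765990.6771
→ Helmert 7p (PV): X=2852592.8209, Y=-3113685.0105, Z=-4766050.0923
→ Helmert 7p (PV): X=2852632.8080, Y=-3113390.6606, Z=-4765678.9090

X=2852632.8080 m, Y=-3113390.6606 m, Z=-4765678.9090 m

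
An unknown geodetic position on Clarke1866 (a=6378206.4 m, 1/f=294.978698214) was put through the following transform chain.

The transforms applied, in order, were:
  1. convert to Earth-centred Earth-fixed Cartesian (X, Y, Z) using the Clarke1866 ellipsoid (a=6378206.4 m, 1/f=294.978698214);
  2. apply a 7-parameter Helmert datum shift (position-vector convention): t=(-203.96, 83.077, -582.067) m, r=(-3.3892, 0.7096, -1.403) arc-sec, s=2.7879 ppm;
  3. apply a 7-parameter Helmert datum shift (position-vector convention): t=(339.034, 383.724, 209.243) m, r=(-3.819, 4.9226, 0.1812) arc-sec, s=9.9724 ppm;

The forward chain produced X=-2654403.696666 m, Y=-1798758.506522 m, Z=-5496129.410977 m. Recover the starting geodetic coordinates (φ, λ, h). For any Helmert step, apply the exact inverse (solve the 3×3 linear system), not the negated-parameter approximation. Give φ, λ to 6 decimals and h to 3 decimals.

start: X=-2654403.6967, Y=-1798758.5065, Z=-5496129.4110 m
→ Helmert⁻¹: X=-2654586.6637, Y=-1799020.1913, Z=-5496380.5046
→ Helmert⁻¹: X=-2654344.1597, Y=-1799026.0037, Z=-5495821.8079
→ geod (Bowring, a=6378206.400): φ=-59.90746200°, λ=-145.87188900°, h=814.1020 m

φ=-59.907462°, λ=-145.871889°, h=814.102 m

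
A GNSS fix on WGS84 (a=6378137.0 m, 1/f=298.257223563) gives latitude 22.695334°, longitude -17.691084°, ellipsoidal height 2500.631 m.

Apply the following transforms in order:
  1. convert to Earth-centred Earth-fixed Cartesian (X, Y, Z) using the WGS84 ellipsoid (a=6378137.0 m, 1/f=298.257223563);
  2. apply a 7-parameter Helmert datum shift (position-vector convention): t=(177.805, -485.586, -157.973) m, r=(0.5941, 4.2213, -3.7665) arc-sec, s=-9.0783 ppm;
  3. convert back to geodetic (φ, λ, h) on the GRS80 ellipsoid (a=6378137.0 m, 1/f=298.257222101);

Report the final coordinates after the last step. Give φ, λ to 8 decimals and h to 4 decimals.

start: φ=22.695334°, λ=-17.691084°, h=2500.631 m
→ ECEF (a=6378137.000, f=1/298.257223563): X=5610993.5835, Y=-1789734.4430, Z=2446592.0695
→ Helmert 7p (PV): X=5611137.8392, Y=-1790313.2867, Z=2446291.9003
→ geod (Bowring, a=6378137.000): φ=22.69174304°, λ=-17.69602221°, h=2673.9229 m

φ=22.69174304°, λ=-17.69602221°, h=2673.9229 m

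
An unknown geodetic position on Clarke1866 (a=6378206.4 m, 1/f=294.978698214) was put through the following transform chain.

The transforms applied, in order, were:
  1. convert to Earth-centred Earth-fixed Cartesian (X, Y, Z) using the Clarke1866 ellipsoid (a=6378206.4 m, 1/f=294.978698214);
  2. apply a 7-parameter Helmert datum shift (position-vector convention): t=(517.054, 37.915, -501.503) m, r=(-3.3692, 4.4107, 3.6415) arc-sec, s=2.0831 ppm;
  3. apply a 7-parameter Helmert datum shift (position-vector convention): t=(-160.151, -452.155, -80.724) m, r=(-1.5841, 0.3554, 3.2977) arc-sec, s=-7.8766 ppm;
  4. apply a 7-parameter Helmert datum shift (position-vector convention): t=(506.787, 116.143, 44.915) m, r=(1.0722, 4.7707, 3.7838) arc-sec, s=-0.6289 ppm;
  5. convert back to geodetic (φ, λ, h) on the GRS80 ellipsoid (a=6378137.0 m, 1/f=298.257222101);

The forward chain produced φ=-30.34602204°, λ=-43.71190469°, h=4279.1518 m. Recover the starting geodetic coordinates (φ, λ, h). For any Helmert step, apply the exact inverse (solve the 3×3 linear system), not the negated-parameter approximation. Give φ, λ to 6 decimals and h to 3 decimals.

φ=-30.346316°, λ=-43.717330°, h=3322.921 m

start: φ=-30.346022°, λ=-43.711905°, h=4279.152 m
→ ECEF (a=6378137.000, f=1/298.257222101): X=3984687.9536, Y=-3809434.8230, Z=-3205696.8847
→ Helmert⁻¹: X=3984187.9298, Y=-3809643.1127, Z=-3205631.8623
→ Helmert⁻¹: X=3984324.0862, Y=-3809260.0428, Z=-3205598.7771
→ Helmert⁻¹: X=3983800.0183, Y=-3809308.0019, Z=-3205067.6318
→ geod (Bowring, a=6378206.400): φ=-30.34631600°, λ=-43.71733000°, h=3322.9210 m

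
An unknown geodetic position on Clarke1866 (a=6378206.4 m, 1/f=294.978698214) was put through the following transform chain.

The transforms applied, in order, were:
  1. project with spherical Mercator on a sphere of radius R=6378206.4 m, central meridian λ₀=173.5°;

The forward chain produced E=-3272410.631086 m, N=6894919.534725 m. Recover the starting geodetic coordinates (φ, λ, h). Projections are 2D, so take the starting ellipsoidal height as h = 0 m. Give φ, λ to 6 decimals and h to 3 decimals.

φ=52.520791°, λ=144.103755°, h=0.000 m

start: E=-3272410.6311, N=6894919.5347 m
→ merc⁻¹: φ=52.52079100°, λ=144.10375500°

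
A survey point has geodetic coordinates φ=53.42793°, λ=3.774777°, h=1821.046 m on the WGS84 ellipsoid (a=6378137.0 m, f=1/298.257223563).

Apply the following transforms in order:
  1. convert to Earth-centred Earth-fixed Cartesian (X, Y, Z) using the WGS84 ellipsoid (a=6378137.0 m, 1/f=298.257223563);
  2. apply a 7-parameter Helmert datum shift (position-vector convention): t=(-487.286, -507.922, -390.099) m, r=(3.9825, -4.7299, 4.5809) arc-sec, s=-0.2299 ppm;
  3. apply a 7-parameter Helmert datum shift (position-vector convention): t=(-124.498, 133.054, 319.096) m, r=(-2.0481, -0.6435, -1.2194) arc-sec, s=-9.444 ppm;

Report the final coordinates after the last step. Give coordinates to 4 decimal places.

X=3800573.1948 m, Y=250442.0104 m, Z=5100505.8511 m

start: φ=53.427930°, λ=3.774777°, h=1821.046 m
→ ECEF (a=6378137.000, f=1/298.257223563): X=3801358.7100, Y=250805.1825, Z=5100524.8089
→ Helmert 7p (PV): X=3800748.0188, Y=250283.1472, Z=5100225.5494
→ Helmert 7p (PV): X=3800573.1948, Y=250442.0104, Z=5100505.8511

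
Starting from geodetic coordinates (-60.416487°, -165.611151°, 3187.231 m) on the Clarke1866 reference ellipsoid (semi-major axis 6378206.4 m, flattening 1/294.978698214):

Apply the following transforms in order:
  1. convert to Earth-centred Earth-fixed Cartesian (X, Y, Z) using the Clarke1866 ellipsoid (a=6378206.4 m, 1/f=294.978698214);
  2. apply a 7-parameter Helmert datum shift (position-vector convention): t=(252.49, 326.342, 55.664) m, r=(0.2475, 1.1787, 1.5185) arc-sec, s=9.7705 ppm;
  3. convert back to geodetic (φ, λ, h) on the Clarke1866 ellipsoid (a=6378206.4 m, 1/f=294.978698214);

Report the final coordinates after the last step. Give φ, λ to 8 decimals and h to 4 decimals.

start: φ=-60.416487°, λ=-165.611151°, h=3187.231 m
→ ECEF (a=6378206.400, f=1/294.978698214): X=-3059452.9602, Y=-784899.3492, Z=-5526107.2041
→ Helmert 7p (PV): X=-3059256.1634, Y=-784596.5688, Z=-5526088.9913
→ geod (Bowring, a=6378206.400): φ=-60.41848033°, λ=-165.61558440°, h=3040.1457 m

φ=-60.41848033°, λ=-165.61558440°, h=3040.1457 m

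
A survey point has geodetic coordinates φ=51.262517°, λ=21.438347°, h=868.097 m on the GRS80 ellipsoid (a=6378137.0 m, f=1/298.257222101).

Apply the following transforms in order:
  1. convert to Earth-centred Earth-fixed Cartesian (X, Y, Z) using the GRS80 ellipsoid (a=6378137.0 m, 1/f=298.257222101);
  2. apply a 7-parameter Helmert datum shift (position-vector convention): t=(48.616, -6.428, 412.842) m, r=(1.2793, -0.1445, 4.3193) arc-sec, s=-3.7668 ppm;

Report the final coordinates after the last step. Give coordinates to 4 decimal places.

start: φ=51.262517°, λ=21.438347°, h=868.097 m
→ ECEF (a=6378137.000, f=1/298.257222101): X=3723092.1446, Y=1461939.1033, Z=4952549.1364
→ Helmert 7p (PV): X=3723092.6532, Y=1461974.4152, Z=4952954.9986

X=3723092.6532 m, Y=1461974.4152 m, Z=4952954.9986 m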